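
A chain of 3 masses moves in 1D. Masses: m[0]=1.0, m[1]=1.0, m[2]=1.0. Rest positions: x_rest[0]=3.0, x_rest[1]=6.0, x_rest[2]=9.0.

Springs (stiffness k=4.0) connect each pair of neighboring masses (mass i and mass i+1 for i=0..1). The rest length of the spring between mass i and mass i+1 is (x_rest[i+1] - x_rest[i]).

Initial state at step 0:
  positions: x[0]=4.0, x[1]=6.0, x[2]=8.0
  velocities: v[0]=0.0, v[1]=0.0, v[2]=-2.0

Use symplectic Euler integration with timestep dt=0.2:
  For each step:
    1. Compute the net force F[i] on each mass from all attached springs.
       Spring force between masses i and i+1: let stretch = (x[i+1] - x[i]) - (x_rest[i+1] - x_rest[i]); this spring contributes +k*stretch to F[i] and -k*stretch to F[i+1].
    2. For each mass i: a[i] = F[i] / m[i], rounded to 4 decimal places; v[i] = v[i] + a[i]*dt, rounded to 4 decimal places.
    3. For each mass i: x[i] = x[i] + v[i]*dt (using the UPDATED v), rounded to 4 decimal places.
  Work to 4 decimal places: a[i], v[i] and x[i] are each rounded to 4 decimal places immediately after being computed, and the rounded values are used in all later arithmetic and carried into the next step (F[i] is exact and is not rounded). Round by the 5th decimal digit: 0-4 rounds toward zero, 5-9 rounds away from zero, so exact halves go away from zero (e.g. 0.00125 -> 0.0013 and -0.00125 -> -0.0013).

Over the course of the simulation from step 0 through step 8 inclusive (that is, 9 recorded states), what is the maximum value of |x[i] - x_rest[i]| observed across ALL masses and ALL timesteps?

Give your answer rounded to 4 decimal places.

Answer: 2.0280

Derivation:
Step 0: x=[4.0000 6.0000 8.0000] v=[0.0000 0.0000 -2.0000]
Step 1: x=[3.8400 6.0000 7.7600] v=[-0.8000 0.0000 -1.2000]
Step 2: x=[3.5456 5.9360 7.7184] v=[-1.4720 -0.3200 -0.2080]
Step 3: x=[3.1537 5.7747 7.8716] v=[-1.9597 -0.8064 0.7661]
Step 4: x=[2.7011 5.5296 8.1693] v=[-2.2629 -1.2257 1.4886]
Step 5: x=[2.2211 5.2543 8.5247] v=[-2.4001 -1.3767 1.7768]
Step 6: x=[1.7464 5.0169 8.8368] v=[-2.3735 -1.1869 1.5605]
Step 7: x=[1.3150 4.8674 9.0177] v=[-2.1571 -0.7474 0.9046]
Step 8: x=[0.9720 4.8136 9.0146] v=[-1.7152 -0.2691 -0.0156]
Max displacement = 2.0280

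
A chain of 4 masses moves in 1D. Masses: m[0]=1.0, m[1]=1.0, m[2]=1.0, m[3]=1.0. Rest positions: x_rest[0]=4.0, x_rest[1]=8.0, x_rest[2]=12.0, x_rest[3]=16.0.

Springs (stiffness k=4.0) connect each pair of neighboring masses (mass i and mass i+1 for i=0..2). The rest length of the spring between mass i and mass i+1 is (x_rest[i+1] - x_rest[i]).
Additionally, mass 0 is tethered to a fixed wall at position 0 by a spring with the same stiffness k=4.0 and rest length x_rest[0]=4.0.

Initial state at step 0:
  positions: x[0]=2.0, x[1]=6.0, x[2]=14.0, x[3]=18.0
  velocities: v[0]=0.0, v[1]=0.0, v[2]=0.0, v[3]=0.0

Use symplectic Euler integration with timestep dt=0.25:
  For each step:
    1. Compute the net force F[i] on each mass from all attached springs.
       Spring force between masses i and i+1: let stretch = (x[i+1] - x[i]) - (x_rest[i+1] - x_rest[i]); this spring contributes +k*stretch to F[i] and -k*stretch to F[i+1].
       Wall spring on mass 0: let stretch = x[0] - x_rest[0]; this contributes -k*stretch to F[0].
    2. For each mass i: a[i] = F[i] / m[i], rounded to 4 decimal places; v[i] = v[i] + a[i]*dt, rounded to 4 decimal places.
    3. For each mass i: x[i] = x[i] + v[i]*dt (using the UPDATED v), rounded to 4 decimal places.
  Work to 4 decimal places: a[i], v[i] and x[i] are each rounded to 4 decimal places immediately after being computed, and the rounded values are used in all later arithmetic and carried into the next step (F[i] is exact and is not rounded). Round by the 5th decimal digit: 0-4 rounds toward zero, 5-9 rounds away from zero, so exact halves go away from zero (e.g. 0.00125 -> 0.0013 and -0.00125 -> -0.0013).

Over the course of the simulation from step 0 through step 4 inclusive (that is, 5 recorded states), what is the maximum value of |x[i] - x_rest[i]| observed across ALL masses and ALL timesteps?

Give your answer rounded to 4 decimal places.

Step 0: x=[2.0000 6.0000 14.0000 18.0000] v=[0.0000 0.0000 0.0000 0.0000]
Step 1: x=[2.5000 7.0000 13.0000 18.0000] v=[2.0000 4.0000 -4.0000 0.0000]
Step 2: x=[3.5000 8.3750 11.7500 17.7500] v=[4.0000 5.5000 -5.0000 -1.0000]
Step 3: x=[4.8438 9.3750 11.1563 17.0000] v=[5.3750 4.0000 -2.3750 -3.0000]
Step 4: x=[6.1094 9.6875 11.5782 15.7891] v=[5.0624 1.2501 1.6874 -4.8437]
Max displacement = 2.1094

Answer: 2.1094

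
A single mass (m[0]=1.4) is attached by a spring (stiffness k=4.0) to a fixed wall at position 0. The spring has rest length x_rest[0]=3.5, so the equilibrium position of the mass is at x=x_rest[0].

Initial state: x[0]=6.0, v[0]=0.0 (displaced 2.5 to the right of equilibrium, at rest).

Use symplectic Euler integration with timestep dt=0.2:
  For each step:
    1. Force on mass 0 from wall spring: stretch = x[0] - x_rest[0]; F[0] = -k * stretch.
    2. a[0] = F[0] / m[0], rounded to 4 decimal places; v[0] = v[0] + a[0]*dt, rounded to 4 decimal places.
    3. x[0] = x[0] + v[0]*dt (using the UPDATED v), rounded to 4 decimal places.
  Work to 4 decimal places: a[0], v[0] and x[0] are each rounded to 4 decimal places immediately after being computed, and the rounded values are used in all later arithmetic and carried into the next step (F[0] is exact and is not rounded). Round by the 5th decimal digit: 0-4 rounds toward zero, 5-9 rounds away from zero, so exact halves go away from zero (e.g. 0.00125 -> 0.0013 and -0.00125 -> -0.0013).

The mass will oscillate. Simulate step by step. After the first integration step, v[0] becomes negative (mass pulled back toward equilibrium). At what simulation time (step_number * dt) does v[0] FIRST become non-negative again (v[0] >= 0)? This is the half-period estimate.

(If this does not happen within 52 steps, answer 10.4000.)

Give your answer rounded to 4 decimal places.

Step 0: x=[6.0000] v=[0.0000]
Step 1: x=[5.7143] v=[-1.4286]
Step 2: x=[5.1755] v=[-2.6939]
Step 3: x=[4.4452] v=[-3.6513]
Step 4: x=[3.6069] v=[-4.1914]
Step 5: x=[2.7564] v=[-4.2525]
Step 6: x=[1.9909] v=[-3.8276]
Step 7: x=[1.3978] v=[-2.9653]
Step 8: x=[1.0450] v=[-1.7640]
Step 9: x=[0.9728] v=[-0.3611]
Step 10: x=[1.1894] v=[1.0830]
First v>=0 after going negative at step 10, time=2.0000

Answer: 2.0000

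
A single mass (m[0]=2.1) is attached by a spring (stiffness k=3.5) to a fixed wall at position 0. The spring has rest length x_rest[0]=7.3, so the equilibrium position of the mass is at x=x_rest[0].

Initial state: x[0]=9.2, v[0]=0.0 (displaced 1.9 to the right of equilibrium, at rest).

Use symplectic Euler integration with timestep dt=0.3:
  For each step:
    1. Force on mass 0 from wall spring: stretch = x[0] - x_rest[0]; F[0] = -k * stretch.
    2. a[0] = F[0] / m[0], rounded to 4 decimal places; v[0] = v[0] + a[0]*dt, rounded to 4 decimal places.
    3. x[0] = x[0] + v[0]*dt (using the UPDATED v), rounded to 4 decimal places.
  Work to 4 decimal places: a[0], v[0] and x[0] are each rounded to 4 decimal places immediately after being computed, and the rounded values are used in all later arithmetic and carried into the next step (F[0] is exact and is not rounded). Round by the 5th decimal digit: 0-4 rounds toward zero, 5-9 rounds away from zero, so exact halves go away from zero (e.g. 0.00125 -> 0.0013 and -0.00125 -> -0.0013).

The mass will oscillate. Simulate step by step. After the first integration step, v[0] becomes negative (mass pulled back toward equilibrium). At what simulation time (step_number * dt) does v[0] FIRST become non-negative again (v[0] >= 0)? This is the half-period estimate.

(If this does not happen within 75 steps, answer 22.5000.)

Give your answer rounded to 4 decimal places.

Answer: 2.7000

Derivation:
Step 0: x=[9.2000] v=[0.0000]
Step 1: x=[8.9150] v=[-0.9500]
Step 2: x=[8.3878] v=[-1.7575]
Step 3: x=[7.6974] v=[-2.3014]
Step 4: x=[6.9474] v=[-2.5001]
Step 5: x=[6.2503] v=[-2.3238]
Step 6: x=[5.7106] v=[-1.7990]
Step 7: x=[5.4093] v=[-1.0043]
Step 8: x=[5.3916] v=[-0.0589]
Step 9: x=[5.6602] v=[0.8953]
First v>=0 after going negative at step 9, time=2.7000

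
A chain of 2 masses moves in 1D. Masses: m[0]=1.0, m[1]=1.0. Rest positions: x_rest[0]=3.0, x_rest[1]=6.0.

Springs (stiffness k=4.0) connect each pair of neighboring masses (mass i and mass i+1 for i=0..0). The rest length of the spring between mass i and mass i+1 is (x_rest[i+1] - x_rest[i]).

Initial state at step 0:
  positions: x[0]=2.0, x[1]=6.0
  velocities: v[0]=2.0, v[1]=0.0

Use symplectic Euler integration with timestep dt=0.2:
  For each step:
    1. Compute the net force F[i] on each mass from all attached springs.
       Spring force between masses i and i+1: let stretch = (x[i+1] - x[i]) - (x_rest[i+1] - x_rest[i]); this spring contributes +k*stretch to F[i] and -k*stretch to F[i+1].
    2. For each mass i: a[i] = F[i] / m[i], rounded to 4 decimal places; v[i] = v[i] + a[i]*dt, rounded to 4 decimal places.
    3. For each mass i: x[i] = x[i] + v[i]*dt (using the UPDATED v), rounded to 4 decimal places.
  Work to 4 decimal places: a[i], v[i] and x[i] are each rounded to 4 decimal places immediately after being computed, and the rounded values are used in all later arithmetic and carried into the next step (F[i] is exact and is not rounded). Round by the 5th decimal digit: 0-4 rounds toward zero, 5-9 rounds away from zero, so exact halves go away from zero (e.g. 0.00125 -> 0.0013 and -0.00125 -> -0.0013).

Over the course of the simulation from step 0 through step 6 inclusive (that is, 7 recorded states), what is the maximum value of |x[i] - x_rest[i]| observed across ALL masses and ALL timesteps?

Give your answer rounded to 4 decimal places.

Step 0: x=[2.0000 6.0000] v=[2.0000 0.0000]
Step 1: x=[2.5600 5.8400] v=[2.8000 -0.8000]
Step 2: x=[3.1648 5.6352] v=[3.0240 -1.0240]
Step 3: x=[3.6849 5.5151] v=[2.6003 -0.6003]
Step 4: x=[4.0178 5.5822] v=[1.6645 0.3355]
Step 5: x=[4.1210 5.8790] v=[0.5160 1.4840]
Step 6: x=[4.0255 6.3745] v=[-0.4776 2.4776]
Max displacement = 1.1210

Answer: 1.1210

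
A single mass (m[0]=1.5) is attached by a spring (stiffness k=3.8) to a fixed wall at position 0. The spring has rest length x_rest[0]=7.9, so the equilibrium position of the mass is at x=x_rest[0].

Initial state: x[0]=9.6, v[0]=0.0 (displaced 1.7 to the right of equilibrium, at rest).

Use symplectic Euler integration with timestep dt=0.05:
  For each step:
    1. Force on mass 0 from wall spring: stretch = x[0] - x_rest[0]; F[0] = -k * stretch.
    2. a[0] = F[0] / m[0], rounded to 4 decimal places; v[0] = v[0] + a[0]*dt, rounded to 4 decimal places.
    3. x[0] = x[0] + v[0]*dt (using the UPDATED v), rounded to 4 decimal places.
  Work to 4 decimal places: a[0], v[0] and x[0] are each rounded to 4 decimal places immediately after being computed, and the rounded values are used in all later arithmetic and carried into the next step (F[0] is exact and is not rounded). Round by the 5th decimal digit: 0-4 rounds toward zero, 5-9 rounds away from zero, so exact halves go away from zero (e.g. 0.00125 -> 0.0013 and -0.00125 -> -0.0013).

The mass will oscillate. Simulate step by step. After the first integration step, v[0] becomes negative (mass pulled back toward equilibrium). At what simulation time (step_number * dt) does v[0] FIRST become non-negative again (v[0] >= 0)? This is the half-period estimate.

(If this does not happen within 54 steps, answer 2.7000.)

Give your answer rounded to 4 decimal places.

Step 0: x=[9.6000] v=[0.0000]
Step 1: x=[9.5892] v=[-0.2153]
Step 2: x=[9.5677] v=[-0.4293]
Step 3: x=[9.5357] v=[-0.6405]
Step 4: x=[9.4933] v=[-0.8477]
Step 5: x=[9.4408] v=[-1.0495]
Step 6: x=[9.3786] v=[-1.2447]
Step 7: x=[9.3070] v=[-1.4320]
Step 8: x=[9.2265] v=[-1.6102]
Step 9: x=[9.1376] v=[-1.7782]
Step 10: x=[9.0409] v=[-1.9350]
Step 11: x=[8.9369] v=[-2.0795]
Step 12: x=[8.8264] v=[-2.2108]
Step 13: x=[8.7100] v=[-2.3281]
Step 14: x=[8.5885] v=[-2.4307]
Step 15: x=[8.4626] v=[-2.5179]
Step 16: x=[8.3331] v=[-2.5892]
Step 17: x=[8.2009] v=[-2.6441]
Step 18: x=[8.0668] v=[-2.6822]
Step 19: x=[7.9316] v=[-2.7033]
Step 20: x=[7.7962] v=[-2.7073]
Step 21: x=[7.6615] v=[-2.6942]
Step 22: x=[7.5283] v=[-2.6640]
Step 23: x=[7.3975] v=[-2.6169]
Step 24: x=[7.2698] v=[-2.5533]
Step 25: x=[7.1461] v=[-2.4735]
Step 26: x=[7.0272] v=[-2.3780]
Step 27: x=[6.9138] v=[-2.2674]
Step 28: x=[6.8067] v=[-2.1425]
Step 29: x=[6.7065] v=[-2.0040]
Step 30: x=[6.6139] v=[-1.8528]
Step 31: x=[6.5294] v=[-1.6899]
Step 32: x=[6.4536] v=[-1.5163]
Step 33: x=[6.3869] v=[-1.3331]
Step 34: x=[6.3298] v=[-1.1414]
Step 35: x=[6.2827] v=[-0.9425]
Step 36: x=[6.2458] v=[-0.7376]
Step 37: x=[6.2194] v=[-0.5281]
Step 38: x=[6.2036] v=[-0.3152]
Step 39: x=[6.1986] v=[-0.1003]
Step 40: x=[6.2044] v=[0.1152]
First v>=0 after going negative at step 40, time=2.0000

Answer: 2.0000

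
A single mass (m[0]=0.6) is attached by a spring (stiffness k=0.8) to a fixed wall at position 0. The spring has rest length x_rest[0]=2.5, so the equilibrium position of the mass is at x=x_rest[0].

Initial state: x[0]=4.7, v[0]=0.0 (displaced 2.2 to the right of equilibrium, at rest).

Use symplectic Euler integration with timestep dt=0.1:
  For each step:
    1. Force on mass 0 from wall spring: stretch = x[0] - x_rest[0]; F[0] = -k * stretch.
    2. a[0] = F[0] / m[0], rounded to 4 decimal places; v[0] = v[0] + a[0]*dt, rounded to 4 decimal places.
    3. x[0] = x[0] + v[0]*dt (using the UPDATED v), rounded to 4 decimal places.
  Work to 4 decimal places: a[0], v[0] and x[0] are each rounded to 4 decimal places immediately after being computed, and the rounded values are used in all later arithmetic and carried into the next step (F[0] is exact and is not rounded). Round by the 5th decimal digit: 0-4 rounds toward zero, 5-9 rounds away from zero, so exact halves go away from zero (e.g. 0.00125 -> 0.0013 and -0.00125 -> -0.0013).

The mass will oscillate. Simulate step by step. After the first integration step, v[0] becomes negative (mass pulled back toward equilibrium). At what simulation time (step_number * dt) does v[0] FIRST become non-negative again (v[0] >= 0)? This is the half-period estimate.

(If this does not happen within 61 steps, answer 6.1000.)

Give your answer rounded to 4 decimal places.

Answer: 2.8000

Derivation:
Step 0: x=[4.7000] v=[0.0000]
Step 1: x=[4.6707] v=[-0.2933]
Step 2: x=[4.6124] v=[-0.5827]
Step 3: x=[4.5260] v=[-0.8644]
Step 4: x=[4.4126] v=[-1.1345]
Step 5: x=[4.2737] v=[-1.3895]
Step 6: x=[4.1111] v=[-1.6260]
Step 7: x=[3.9270] v=[-1.8408]
Step 8: x=[3.7239] v=[-2.0311]
Step 9: x=[3.5045] v=[-2.1943]
Step 10: x=[3.2717] v=[-2.3282]
Step 11: x=[3.0286] v=[-2.4311]
Step 12: x=[2.7784] v=[-2.5016]
Step 13: x=[2.5245] v=[-2.5387]
Step 14: x=[2.2703] v=[-2.5420]
Step 15: x=[2.0192] v=[-2.5114]
Step 16: x=[1.7745] v=[-2.4473]
Step 17: x=[1.5394] v=[-2.3506]
Step 18: x=[1.3172] v=[-2.2225]
Step 19: x=[1.1107] v=[-2.0648]
Step 20: x=[0.9227] v=[-1.8796]
Step 21: x=[0.7558] v=[-1.6693]
Step 22: x=[0.6121] v=[-1.4367]
Step 23: x=[0.4936] v=[-1.1850]
Step 24: x=[0.4019] v=[-0.9175]
Step 25: x=[0.3381] v=[-0.6378]
Step 26: x=[0.3031] v=[-0.3496]
Step 27: x=[0.2974] v=[-0.0567]
Step 28: x=[0.3211] v=[0.2370]
First v>=0 after going negative at step 28, time=2.8000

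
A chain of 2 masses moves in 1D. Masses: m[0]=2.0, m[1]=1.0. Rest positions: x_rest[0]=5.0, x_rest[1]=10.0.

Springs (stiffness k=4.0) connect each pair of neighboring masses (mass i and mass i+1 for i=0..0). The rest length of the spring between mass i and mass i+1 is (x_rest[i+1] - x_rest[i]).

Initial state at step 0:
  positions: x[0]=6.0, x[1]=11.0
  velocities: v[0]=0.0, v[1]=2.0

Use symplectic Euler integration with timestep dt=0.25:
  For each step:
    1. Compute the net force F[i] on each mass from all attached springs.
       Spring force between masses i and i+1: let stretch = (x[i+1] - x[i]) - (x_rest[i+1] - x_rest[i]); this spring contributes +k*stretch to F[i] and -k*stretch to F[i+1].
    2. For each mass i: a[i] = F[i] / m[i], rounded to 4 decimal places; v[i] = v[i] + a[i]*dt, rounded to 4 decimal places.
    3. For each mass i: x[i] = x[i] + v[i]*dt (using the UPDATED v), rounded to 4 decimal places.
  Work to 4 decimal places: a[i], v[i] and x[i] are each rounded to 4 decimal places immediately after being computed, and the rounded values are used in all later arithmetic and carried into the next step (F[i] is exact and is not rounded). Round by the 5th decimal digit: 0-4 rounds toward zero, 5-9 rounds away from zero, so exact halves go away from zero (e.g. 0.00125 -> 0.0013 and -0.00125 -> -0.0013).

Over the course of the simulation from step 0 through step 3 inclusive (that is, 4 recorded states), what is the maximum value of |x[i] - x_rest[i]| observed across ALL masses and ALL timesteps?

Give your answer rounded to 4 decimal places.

Step 0: x=[6.0000 11.0000] v=[0.0000 2.0000]
Step 1: x=[6.0000 11.5000] v=[0.0000 2.0000]
Step 2: x=[6.0625 11.8750] v=[0.2500 1.5000]
Step 3: x=[6.2266 12.0469] v=[0.6563 0.6875]
Max displacement = 2.0469

Answer: 2.0469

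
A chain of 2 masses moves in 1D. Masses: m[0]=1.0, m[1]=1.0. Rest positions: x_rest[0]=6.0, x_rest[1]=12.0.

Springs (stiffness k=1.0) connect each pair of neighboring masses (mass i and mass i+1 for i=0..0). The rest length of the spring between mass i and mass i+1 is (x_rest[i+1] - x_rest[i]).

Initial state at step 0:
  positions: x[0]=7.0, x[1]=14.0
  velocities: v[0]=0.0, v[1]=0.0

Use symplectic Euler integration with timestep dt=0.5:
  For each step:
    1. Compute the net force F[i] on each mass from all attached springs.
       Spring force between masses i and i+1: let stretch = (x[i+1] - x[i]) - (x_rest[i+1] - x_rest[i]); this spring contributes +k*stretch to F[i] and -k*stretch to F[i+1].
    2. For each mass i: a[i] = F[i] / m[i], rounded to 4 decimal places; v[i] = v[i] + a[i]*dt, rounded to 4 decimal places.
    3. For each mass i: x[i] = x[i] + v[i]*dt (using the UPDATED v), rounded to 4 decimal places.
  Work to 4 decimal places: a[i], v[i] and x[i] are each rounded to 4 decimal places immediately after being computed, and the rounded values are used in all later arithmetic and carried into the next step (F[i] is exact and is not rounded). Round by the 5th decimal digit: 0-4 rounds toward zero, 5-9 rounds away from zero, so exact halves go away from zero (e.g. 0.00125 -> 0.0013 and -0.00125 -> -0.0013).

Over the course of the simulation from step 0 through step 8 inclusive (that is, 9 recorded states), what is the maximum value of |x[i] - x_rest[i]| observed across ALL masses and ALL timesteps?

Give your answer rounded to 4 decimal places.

Answer: 2.0313

Derivation:
Step 0: x=[7.0000 14.0000] v=[0.0000 0.0000]
Step 1: x=[7.2500 13.7500] v=[0.5000 -0.5000]
Step 2: x=[7.6250 13.3750] v=[0.7500 -0.7500]
Step 3: x=[7.9375 13.0625] v=[0.6250 -0.6250]
Step 4: x=[8.0313 12.9688] v=[0.1875 -0.1875]
Step 5: x=[7.8594 13.1407] v=[-0.3438 0.3438]
Step 6: x=[7.5078 13.4923] v=[-0.7032 0.7032]
Step 7: x=[7.1523 13.8478] v=[-0.7110 0.7110]
Step 8: x=[6.9707 14.0295] v=[-0.3633 0.3633]
Max displacement = 2.0313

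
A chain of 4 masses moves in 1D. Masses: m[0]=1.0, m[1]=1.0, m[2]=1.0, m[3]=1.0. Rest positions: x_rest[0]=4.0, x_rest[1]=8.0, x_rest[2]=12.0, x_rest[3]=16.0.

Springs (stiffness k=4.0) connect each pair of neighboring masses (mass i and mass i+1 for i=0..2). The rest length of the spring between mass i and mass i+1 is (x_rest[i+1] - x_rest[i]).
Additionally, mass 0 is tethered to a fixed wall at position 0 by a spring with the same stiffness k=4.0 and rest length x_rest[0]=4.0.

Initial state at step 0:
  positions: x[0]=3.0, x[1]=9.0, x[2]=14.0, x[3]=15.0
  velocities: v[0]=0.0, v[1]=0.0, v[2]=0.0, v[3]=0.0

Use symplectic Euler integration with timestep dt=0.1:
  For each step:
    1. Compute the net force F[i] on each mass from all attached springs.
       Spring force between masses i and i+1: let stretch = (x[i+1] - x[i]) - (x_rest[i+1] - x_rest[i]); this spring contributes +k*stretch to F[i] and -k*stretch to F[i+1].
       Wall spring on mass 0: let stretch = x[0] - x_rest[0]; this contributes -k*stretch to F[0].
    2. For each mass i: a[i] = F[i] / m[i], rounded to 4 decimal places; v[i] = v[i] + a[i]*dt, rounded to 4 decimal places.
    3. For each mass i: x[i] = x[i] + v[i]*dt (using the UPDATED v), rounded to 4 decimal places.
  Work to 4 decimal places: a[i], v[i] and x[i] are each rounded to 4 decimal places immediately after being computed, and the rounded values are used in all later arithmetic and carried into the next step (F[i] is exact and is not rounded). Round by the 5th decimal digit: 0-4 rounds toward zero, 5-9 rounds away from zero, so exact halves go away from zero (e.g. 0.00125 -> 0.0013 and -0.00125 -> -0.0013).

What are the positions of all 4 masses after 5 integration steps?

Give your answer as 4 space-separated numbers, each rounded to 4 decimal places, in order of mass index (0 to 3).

Step 0: x=[3.0000 9.0000 14.0000 15.0000] v=[0.0000 0.0000 0.0000 0.0000]
Step 1: x=[3.1200 8.9600 13.8400 15.1200] v=[1.2000 -0.4000 -1.6000 1.2000]
Step 2: x=[3.3488 8.8816 13.5360 15.3488] v=[2.2880 -0.7840 -3.0400 2.2880]
Step 3: x=[3.6650 8.7681 13.1183 15.6651] v=[3.1616 -1.1354 -4.1766 3.1629]
Step 4: x=[4.0387 8.6244 12.6285 16.0395] v=[3.7368 -1.4366 -4.8980 3.7442]
Step 5: x=[4.4343 8.4575 12.1150 16.4375] v=[3.9556 -1.6692 -5.1352 3.9798]

Answer: 4.4343 8.4575 12.1150 16.4375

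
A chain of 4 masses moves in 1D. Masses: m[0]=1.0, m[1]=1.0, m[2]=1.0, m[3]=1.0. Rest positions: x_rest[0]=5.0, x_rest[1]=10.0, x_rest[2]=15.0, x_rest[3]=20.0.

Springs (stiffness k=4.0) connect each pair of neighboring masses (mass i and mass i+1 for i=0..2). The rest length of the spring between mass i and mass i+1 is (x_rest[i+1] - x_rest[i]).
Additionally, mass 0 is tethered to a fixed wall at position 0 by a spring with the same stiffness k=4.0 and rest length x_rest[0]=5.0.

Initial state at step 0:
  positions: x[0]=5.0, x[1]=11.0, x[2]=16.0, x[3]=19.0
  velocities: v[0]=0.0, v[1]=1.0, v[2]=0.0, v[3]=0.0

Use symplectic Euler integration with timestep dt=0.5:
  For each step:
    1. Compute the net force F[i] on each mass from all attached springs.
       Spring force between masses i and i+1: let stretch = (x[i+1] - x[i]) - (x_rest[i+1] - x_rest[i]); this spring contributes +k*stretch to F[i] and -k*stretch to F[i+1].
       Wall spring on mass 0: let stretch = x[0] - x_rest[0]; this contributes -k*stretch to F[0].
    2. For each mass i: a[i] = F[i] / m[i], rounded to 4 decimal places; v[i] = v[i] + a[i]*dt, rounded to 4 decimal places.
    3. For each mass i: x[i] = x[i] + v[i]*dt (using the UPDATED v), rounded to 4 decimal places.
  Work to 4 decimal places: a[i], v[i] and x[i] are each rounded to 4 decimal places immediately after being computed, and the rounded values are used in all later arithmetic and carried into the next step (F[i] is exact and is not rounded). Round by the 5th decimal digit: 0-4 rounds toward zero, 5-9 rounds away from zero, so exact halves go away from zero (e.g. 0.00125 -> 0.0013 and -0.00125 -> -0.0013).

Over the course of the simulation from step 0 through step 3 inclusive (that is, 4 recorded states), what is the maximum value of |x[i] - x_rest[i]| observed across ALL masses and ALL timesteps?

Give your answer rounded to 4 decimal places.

Answer: 2.0000

Derivation:
Step 0: x=[5.0000 11.0000 16.0000 19.0000] v=[0.0000 1.0000 0.0000 0.0000]
Step 1: x=[6.0000 10.5000 14.0000 21.0000] v=[2.0000 -1.0000 -4.0000 4.0000]
Step 2: x=[5.5000 9.0000 15.5000 21.0000] v=[-1.0000 -3.0000 3.0000 0.0000]
Step 3: x=[3.0000 10.5000 16.0000 20.5000] v=[-5.0000 3.0000 1.0000 -1.0000]
Max displacement = 2.0000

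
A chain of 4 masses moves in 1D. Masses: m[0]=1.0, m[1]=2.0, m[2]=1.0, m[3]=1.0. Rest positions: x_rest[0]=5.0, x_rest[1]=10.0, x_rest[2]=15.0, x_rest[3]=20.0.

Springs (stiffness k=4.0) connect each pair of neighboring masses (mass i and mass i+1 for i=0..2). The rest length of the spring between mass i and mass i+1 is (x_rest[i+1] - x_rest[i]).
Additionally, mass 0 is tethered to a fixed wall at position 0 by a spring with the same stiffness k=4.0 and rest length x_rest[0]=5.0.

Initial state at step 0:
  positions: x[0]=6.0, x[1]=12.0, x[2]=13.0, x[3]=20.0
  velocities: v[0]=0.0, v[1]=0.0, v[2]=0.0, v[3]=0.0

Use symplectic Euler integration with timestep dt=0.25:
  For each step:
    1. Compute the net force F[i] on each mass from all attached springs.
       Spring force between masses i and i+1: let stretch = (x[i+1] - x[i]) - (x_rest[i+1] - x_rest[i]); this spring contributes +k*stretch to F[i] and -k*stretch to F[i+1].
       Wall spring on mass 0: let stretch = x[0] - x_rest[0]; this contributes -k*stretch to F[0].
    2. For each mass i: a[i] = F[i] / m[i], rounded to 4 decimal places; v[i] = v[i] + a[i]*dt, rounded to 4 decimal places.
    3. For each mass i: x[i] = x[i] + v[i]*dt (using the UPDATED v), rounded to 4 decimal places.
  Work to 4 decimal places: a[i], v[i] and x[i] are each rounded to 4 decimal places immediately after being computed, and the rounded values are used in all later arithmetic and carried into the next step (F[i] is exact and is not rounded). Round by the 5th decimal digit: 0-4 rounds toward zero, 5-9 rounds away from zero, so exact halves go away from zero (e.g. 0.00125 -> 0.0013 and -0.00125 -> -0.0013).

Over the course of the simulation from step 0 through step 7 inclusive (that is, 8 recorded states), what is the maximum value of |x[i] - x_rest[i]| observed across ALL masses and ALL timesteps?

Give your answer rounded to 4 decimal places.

Step 0: x=[6.0000 12.0000 13.0000 20.0000] v=[0.0000 0.0000 0.0000 0.0000]
Step 1: x=[6.0000 11.3750 14.5000 19.5000] v=[0.0000 -2.5000 6.0000 -2.0000]
Step 2: x=[5.8438 10.4688 16.4688 19.0000] v=[-0.6250 -3.6250 7.8750 -2.0000]
Step 3: x=[5.3829 9.7344 17.5704 19.1172] v=[-1.8438 -2.9375 4.4062 0.4688]
Step 4: x=[4.6641 9.4356 17.0997 20.0977] v=[-2.8752 -1.1953 -1.8830 3.9220]
Step 5: x=[3.9722 9.4984 15.4624 21.5787] v=[-2.7678 0.2510 -6.5491 5.9240]
Step 6: x=[3.6688 9.6159 13.8632 22.7806] v=[-1.2138 0.4699 -6.3968 4.8077]
Step 7: x=[3.9349 9.5209 13.4315 23.0032] v=[1.0645 -0.3800 -1.7267 0.8903]
Max displacement = 3.0032

Answer: 3.0032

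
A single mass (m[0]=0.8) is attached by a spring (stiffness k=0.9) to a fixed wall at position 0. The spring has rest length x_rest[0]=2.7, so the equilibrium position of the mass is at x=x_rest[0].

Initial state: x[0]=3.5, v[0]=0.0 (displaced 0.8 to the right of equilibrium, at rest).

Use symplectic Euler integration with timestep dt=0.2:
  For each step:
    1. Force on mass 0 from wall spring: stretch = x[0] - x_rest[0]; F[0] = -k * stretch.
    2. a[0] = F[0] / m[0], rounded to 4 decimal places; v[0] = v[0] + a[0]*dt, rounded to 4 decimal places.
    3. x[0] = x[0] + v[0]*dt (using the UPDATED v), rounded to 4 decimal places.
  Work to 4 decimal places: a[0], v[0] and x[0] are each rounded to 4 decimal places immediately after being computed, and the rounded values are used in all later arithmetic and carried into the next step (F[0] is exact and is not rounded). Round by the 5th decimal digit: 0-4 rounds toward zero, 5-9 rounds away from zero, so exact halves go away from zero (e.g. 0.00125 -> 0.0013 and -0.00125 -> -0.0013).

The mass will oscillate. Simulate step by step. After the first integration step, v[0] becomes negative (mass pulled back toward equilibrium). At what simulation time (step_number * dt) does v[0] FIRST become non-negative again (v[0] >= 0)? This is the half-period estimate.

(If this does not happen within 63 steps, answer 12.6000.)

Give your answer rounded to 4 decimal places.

Answer: 3.0000

Derivation:
Step 0: x=[3.5000] v=[0.0000]
Step 1: x=[3.4640] v=[-0.1800]
Step 2: x=[3.3936] v=[-0.3519]
Step 3: x=[3.2920] v=[-0.5080]
Step 4: x=[3.1638] v=[-0.6412]
Step 5: x=[3.0147] v=[-0.7456]
Step 6: x=[2.8514] v=[-0.8164]
Step 7: x=[2.6813] v=[-0.8505]
Step 8: x=[2.5120] v=[-0.8463]
Step 9: x=[2.3512] v=[-0.8040]
Step 10: x=[2.2061] v=[-0.7255]
Step 11: x=[2.0832] v=[-0.6144]
Step 12: x=[1.9881] v=[-0.4756]
Step 13: x=[1.9250] v=[-0.3154]
Step 14: x=[1.8968] v=[-0.1410]
Step 15: x=[1.9047] v=[0.0397]
First v>=0 after going negative at step 15, time=3.0000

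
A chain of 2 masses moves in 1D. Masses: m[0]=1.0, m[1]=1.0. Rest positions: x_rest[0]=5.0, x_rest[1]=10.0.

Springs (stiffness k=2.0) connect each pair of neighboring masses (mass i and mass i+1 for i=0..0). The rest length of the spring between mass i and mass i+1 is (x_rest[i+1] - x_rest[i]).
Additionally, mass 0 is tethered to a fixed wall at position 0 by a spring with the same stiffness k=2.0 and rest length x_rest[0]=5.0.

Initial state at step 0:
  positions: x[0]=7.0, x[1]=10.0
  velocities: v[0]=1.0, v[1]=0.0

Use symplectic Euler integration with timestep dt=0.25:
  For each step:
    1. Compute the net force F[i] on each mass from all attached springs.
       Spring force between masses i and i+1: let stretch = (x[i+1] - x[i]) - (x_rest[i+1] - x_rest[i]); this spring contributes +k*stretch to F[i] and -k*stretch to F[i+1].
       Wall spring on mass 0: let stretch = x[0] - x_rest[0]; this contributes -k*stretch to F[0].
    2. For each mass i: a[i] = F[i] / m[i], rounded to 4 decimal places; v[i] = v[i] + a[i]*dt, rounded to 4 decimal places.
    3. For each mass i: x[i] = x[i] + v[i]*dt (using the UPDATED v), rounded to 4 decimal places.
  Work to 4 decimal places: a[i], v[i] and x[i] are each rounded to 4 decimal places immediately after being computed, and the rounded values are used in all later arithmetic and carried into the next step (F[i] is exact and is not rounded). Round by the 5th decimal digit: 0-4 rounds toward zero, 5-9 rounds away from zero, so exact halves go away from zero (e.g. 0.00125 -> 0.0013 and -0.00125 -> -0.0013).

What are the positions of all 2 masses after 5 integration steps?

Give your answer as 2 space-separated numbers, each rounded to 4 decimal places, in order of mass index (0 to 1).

Answer: 4.0523 11.6638

Derivation:
Step 0: x=[7.0000 10.0000] v=[1.0000 0.0000]
Step 1: x=[6.7500 10.2500] v=[-1.0000 1.0000]
Step 2: x=[6.0938 10.6875] v=[-2.6250 1.7500]
Step 3: x=[5.2500 11.1758] v=[-3.3751 1.9532]
Step 4: x=[4.4907 11.5484] v=[-3.0372 1.4903]
Step 5: x=[4.0523 11.6638] v=[-1.7537 0.4615]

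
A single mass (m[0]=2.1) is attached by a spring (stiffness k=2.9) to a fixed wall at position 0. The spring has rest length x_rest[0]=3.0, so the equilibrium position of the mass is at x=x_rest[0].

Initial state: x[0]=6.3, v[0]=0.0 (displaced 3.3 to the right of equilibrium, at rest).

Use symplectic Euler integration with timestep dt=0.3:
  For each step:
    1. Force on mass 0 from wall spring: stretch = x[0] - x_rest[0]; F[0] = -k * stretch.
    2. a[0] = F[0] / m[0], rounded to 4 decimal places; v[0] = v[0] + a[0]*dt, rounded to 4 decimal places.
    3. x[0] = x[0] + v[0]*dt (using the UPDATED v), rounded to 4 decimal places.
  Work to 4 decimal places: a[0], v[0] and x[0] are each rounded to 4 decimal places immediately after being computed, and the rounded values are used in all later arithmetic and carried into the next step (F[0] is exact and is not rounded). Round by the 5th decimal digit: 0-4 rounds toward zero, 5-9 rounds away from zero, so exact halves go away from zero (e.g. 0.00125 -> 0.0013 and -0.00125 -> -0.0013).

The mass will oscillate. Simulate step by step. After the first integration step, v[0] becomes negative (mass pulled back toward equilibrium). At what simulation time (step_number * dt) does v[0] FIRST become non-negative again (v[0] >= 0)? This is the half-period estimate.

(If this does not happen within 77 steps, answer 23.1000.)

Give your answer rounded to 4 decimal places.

Answer: 2.7000

Derivation:
Step 0: x=[6.3000] v=[0.0000]
Step 1: x=[5.8899] v=[-1.3671]
Step 2: x=[5.1206] v=[-2.5643]
Step 3: x=[4.0878] v=[-3.4428]
Step 4: x=[2.9198] v=[-3.8935]
Step 5: x=[1.7617] v=[-3.8603]
Step 6: x=[0.7575] v=[-3.3473]
Step 7: x=[0.0320] v=[-2.4183]
Step 8: x=[-0.3246] v=[-1.1887]
Step 9: x=[-0.2680] v=[0.1886]
First v>=0 after going negative at step 9, time=2.7000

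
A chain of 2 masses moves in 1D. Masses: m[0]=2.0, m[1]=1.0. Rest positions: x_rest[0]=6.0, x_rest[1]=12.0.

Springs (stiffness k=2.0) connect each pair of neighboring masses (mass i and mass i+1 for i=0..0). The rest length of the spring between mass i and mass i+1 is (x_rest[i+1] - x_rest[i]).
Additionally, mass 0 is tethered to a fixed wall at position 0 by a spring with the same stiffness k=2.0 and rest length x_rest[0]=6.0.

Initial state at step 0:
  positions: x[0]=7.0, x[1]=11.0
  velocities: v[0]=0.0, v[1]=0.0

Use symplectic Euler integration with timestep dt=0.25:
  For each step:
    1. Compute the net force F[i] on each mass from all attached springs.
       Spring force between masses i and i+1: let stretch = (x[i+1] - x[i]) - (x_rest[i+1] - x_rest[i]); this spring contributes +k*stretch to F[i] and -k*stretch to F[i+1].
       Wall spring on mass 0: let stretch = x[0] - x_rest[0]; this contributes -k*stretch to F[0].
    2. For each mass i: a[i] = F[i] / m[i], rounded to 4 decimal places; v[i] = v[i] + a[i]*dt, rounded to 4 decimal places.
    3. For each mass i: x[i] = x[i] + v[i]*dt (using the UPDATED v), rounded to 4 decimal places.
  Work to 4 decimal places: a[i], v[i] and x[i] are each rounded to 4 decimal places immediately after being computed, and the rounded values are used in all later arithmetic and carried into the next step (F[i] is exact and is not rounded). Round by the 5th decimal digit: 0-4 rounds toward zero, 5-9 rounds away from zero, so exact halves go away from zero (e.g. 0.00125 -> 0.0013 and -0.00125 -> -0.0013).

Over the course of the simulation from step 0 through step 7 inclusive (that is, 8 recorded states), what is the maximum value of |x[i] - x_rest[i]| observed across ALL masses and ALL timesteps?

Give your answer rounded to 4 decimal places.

Answer: 1.2996

Derivation:
Step 0: x=[7.0000 11.0000] v=[0.0000 0.0000]
Step 1: x=[6.8125 11.2500] v=[-0.7500 1.0000]
Step 2: x=[6.4766 11.6953] v=[-1.3438 1.7813]
Step 3: x=[6.0620 12.2383] v=[-1.6583 2.1720]
Step 4: x=[5.6546 12.7593] v=[-1.6297 2.0839]
Step 5: x=[5.3378 13.1422] v=[-1.2672 1.5316]
Step 6: x=[5.1752 13.2996] v=[-0.6506 0.6294]
Step 7: x=[5.1969 13.1914] v=[0.0867 -0.4328]
Max displacement = 1.2996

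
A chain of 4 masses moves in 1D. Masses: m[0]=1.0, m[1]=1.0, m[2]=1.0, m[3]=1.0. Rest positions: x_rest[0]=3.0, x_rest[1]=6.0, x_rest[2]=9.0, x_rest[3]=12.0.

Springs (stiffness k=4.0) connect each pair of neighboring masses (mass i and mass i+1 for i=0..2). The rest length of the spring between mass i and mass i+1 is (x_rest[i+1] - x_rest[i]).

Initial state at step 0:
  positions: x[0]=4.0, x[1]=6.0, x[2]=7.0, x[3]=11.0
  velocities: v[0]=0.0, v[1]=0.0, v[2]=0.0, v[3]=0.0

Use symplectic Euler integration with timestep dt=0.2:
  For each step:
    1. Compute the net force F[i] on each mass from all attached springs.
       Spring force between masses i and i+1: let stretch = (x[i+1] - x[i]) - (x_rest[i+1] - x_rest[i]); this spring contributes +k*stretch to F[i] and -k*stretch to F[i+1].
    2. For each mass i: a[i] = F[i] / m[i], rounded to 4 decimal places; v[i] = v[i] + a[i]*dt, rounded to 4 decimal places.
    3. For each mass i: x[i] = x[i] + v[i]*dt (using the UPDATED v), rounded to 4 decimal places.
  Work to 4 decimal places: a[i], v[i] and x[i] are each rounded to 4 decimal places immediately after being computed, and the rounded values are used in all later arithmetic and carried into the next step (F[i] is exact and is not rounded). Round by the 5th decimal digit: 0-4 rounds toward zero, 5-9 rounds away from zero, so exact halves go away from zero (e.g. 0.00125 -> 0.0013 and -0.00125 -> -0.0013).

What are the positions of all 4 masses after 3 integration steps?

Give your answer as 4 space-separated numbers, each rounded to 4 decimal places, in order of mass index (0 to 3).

Answer: 3.0564 5.4865 8.9543 10.5028

Derivation:
Step 0: x=[4.0000 6.0000 7.0000 11.0000] v=[0.0000 0.0000 0.0000 0.0000]
Step 1: x=[3.8400 5.8400 7.4800 10.8400] v=[-0.8000 -0.8000 2.4000 -0.8000]
Step 2: x=[3.5200 5.6224 8.2352 10.6224] v=[-1.6000 -1.0880 3.7760 -1.0880]
Step 3: x=[3.0564 5.4865 8.9543 10.5028] v=[-2.3181 -0.6797 3.5955 -0.5978]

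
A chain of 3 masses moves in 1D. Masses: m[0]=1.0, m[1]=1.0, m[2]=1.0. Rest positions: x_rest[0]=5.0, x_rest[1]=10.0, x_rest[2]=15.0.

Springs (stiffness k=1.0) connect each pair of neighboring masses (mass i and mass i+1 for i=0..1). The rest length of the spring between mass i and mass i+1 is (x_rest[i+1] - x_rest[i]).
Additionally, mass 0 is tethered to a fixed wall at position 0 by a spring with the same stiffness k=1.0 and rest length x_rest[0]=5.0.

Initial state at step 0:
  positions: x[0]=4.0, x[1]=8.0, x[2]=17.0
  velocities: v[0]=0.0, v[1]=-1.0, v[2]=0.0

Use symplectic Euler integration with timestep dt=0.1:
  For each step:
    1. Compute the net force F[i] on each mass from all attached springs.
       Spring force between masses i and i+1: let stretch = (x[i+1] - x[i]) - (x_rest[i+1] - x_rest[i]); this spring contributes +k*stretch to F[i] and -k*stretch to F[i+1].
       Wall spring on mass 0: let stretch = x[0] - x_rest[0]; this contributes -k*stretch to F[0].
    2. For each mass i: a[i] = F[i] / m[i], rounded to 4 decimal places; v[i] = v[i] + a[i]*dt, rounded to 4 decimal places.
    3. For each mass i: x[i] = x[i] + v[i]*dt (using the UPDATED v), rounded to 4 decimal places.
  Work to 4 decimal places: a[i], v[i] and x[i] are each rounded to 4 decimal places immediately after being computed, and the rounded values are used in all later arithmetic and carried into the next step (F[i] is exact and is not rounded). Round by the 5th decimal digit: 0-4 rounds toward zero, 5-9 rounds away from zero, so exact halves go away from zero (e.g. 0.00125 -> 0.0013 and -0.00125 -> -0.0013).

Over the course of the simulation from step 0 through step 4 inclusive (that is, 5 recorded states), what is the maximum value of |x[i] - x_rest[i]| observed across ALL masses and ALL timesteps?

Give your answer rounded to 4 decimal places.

Step 0: x=[4.0000 8.0000 17.0000] v=[0.0000 -1.0000 0.0000]
Step 1: x=[4.0000 7.9500 16.9600] v=[0.0000 -0.5000 -0.4000]
Step 2: x=[3.9995 7.9506 16.8799] v=[-0.0050 0.0060 -0.8010]
Step 3: x=[3.9985 8.0010 16.7605] v=[-0.0098 0.5038 -1.1939]
Step 4: x=[3.9976 8.0990 16.6035] v=[-0.0094 0.9795 -1.5699]
Max displacement = 2.0500

Answer: 2.0500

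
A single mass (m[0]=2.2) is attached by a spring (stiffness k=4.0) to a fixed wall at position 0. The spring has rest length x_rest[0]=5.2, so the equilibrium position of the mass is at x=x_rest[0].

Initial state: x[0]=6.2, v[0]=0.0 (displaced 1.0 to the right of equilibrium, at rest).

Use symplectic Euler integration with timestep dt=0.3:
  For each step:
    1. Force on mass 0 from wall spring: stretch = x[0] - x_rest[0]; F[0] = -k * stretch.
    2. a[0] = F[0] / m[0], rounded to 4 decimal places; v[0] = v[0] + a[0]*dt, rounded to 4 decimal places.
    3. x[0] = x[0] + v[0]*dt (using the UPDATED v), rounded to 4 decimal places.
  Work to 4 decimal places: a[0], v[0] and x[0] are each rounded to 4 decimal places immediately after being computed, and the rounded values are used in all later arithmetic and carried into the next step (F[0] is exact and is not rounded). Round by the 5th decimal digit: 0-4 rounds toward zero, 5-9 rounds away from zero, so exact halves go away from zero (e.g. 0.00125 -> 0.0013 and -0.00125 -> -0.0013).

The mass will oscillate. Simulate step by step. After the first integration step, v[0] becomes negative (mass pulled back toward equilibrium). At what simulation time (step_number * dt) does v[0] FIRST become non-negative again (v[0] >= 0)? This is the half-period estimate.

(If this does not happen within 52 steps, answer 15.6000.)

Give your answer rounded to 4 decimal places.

Answer: 2.4000

Derivation:
Step 0: x=[6.2000] v=[0.0000]
Step 1: x=[6.0364] v=[-0.5455]
Step 2: x=[5.7359] v=[-1.0017]
Step 3: x=[5.3477] v=[-1.2940]
Step 4: x=[4.9353] v=[-1.3746]
Step 5: x=[4.5662] v=[-1.2302]
Step 6: x=[4.3009] v=[-0.8845]
Step 7: x=[4.1827] v=[-0.3941]
Step 8: x=[4.2309] v=[0.1608]
First v>=0 after going negative at step 8, time=2.4000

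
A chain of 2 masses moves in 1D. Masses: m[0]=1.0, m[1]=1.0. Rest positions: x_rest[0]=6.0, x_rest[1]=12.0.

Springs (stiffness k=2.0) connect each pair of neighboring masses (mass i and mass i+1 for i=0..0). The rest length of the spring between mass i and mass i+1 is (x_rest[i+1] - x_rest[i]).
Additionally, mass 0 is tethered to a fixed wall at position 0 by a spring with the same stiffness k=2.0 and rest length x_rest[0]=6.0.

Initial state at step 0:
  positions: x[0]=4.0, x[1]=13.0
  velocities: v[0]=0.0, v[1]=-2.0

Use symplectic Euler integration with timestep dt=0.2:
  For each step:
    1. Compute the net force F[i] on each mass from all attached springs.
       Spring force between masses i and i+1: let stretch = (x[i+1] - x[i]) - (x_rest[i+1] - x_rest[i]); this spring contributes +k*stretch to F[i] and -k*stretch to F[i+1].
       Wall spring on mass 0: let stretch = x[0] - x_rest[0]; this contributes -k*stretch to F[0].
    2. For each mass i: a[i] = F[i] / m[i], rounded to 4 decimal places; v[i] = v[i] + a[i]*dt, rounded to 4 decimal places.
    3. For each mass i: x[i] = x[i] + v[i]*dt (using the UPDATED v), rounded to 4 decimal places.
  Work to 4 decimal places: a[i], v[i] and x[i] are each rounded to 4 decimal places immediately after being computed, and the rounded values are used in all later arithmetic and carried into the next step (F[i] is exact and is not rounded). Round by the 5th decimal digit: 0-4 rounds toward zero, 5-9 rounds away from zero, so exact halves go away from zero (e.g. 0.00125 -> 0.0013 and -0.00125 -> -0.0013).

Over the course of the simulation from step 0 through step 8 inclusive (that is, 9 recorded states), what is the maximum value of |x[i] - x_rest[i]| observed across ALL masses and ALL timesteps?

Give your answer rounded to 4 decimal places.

Answer: 2.7948

Derivation:
Step 0: x=[4.0000 13.0000] v=[0.0000 -2.0000]
Step 1: x=[4.4000 12.3600] v=[2.0000 -3.2000]
Step 2: x=[5.0848 11.5632] v=[3.4240 -3.9840]
Step 3: x=[5.8811 10.7281] v=[3.9814 -4.1754]
Step 4: x=[6.5947 9.9853] v=[3.5678 -3.7142]
Step 5: x=[7.0519 9.4512] v=[2.2862 -2.6704]
Step 6: x=[7.1369 9.2052] v=[0.4252 -1.2301]
Step 7: x=[6.8165 9.2737] v=[-1.6022 0.3426]
Step 8: x=[6.1473 9.6256] v=[-3.3459 1.7597]
Max displacement = 2.7948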